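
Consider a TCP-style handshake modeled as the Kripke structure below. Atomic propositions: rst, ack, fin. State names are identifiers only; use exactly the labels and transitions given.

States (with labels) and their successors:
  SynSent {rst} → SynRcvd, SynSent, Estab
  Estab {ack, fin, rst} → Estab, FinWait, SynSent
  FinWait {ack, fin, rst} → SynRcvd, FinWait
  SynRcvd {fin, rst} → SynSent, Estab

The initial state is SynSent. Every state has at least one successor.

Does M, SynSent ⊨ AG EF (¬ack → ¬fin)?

Yes

States satisfying EF (¬ack → ¬fin): {SynSent, Estab, FinWait, SynRcvd}.
States satisfying AG EF (¬ack → ¬fin): {SynSent, Estab, FinWait, SynRcvd}.
Every state reachable from SynSent satisfies EF (¬ack → ¬fin).
SynSent ∈ Sat(AG EF (¬ack → ¬fin)).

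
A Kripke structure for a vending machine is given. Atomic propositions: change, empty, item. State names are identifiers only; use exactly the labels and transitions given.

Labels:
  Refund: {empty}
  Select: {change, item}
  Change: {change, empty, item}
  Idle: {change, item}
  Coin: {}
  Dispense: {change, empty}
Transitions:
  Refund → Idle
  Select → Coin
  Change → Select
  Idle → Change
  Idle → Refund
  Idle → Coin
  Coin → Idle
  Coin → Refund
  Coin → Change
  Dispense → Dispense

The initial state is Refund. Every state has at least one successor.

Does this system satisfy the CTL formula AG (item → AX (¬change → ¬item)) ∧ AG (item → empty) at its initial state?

No

States satisfying item → AX (¬change → ¬item): {Refund, Select, Change, Idle, Coin, Dispense}.
States satisfying AG (item → AX (¬change → ¬item)): {Refund, Select, Change, Idle, Coin, Dispense}.
States satisfying item → empty: {Refund, Change, Coin, Dispense}.
States satisfying AG (item → empty): {Dispense}.
States satisfying AG (item → AX (¬change → ¬item)) ∧ AG (item → empty): {Dispense}.
Refund ∉ Sat(AG (item → AX (¬change → ¬item)) ∧ AG (item → empty)).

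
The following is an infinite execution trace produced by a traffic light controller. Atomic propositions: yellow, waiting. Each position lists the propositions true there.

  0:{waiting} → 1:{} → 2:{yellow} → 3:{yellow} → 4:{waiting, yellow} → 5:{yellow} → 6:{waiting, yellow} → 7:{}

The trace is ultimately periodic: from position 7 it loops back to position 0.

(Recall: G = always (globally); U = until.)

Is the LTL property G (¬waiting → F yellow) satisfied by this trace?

Holds

¬waiting → F yellow holds at every position 0..7, and those are all positions ever visited, so G (¬waiting → F yellow) holds.
Positions where ¬waiting holds: 1, 2, 3, 5, 7.
Check F yellow at each: 1→ok, 2→ok, 3→ok, 5→ok, 7→ok.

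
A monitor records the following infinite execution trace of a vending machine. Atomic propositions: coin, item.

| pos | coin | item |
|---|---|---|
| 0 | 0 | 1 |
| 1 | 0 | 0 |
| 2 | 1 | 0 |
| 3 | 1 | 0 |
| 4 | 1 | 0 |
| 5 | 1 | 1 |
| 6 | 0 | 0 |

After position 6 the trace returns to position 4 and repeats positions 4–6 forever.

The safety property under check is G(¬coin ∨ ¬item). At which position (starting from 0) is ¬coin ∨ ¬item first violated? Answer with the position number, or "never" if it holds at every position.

5

Check ¬coin ∨ ¬item at each position in order: 0 ✓, 1 ✓, 2 ✓, 3 ✓, 4 ✓.
At position 5 the labels are {coin, item}, so ¬coin ∨ ¬item is false there. This is the first violation.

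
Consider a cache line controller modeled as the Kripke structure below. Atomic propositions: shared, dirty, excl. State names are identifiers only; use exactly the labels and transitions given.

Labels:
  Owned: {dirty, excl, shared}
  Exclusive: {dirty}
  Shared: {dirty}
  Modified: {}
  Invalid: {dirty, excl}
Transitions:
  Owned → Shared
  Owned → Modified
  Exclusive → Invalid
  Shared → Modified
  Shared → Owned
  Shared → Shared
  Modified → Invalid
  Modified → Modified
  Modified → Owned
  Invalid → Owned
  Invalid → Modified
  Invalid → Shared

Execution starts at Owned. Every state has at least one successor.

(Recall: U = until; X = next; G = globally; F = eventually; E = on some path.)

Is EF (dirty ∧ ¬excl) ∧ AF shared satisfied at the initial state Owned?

States satisfying dirty ∧ ¬excl: {Exclusive, Shared}.
States satisfying EF (dirty ∧ ¬excl): {Owned, Exclusive, Shared, Modified, Invalid}.
States satisfying shared: {Owned}.
States satisfying AF shared: {Owned}.
States satisfying EF (dirty ∧ ¬excl) ∧ AF shared: {Owned}.
Owned ∈ Sat(EF (dirty ∧ ¬excl) ∧ AF shared).

Satisfied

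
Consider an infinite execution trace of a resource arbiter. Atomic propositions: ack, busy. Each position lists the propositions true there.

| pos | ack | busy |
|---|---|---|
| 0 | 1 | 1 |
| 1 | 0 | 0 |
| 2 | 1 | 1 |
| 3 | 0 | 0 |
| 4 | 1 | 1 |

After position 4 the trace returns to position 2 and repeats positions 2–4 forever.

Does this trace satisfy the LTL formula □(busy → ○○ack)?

No

busy → ○○ack must hold at every position from 0 onward. It fails at position 4, so □(busy → ○○ack) is false.
Positions where busy holds: 0, 2, 4.
Check ○○ack at each: 0→ok, 2→ok, 4→fails.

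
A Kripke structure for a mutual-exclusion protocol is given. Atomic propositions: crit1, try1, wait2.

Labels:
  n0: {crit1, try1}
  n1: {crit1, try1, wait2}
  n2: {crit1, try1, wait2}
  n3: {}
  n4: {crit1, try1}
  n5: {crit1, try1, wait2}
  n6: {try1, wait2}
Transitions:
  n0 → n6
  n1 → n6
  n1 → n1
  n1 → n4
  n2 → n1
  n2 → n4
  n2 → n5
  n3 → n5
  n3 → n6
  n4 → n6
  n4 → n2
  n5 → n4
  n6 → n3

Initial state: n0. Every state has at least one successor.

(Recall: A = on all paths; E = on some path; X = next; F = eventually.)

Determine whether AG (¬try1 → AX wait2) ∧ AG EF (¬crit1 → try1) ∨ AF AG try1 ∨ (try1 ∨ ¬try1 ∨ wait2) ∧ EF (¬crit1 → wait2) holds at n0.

States satisfying ¬try1 → AX wait2: {n0, n1, n2, n3, n4, n5, n6}.
States satisfying AG (¬try1 → AX wait2): {n0, n1, n2, n3, n4, n5, n6}.
States satisfying EF (¬crit1 → try1): {n0, n1, n2, n3, n4, n5, n6}.
States satisfying AG EF (¬crit1 → try1): {n0, n1, n2, n3, n4, n5, n6}.
States satisfying AG (¬try1 → AX wait2) ∧ AG EF (¬crit1 → try1): {n0, n1, n2, n3, n4, n5, n6}.
States satisfying AG try1: ∅.
States satisfying AF AG try1: ∅.
States satisfying ¬try1: {n3}.
States satisfying ¬try1 ∨ wait2: {n1, n2, n3, n5, n6}.
States satisfying try1 ∨ ¬try1 ∨ wait2: {n0, n1, n2, n3, n4, n5, n6}.
States satisfying ¬crit1 → wait2: {n0, n1, n2, n4, n5, n6}.
States satisfying EF (¬crit1 → wait2): {n0, n1, n2, n3, n4, n5, n6}.
States satisfying (try1 ∨ ¬try1 ∨ wait2) ∧ EF (¬crit1 → wait2): {n0, n1, n2, n3, n4, n5, n6}.
States satisfying AG (¬try1 → AX wait2) ∧ AG EF (¬crit1 → try1) ∨ AF AG try1 ∨ (try1 ∨ ¬try1 ∨ wait2) ∧ EF (¬crit1 → wait2): {n0, n1, n2, n3, n4, n5, n6}.
n0 ∈ Sat(AG (¬try1 → AX wait2) ∧ AG EF (¬crit1 → try1) ∨ AF AG try1 ∨ (try1 ∨ ¬try1 ∨ wait2) ∧ EF (¬crit1 → wait2)).

Holds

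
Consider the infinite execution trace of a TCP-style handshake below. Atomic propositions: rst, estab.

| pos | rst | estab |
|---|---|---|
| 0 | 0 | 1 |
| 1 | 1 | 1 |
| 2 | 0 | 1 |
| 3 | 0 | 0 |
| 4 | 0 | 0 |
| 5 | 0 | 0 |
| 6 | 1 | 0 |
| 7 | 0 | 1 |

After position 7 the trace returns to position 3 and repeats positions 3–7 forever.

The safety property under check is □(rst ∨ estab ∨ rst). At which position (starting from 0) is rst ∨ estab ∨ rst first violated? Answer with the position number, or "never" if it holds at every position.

Check rst ∨ estab ∨ rst at each position in order: 0 ✓, 1 ✓, 2 ✓.
At position 3 the labels are {}, so rst ∨ estab ∨ rst is false there. This is the first violation.

3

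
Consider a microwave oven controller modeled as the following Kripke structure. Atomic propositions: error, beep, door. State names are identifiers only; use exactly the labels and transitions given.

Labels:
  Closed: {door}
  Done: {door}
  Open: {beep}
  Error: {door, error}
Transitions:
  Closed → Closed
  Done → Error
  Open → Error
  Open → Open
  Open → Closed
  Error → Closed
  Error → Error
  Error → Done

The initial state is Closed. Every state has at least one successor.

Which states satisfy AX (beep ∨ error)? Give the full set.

States satisfying beep ∨ error: {Open, Error}.
States satisfying AX (beep ∨ error): {Done}.

{Done}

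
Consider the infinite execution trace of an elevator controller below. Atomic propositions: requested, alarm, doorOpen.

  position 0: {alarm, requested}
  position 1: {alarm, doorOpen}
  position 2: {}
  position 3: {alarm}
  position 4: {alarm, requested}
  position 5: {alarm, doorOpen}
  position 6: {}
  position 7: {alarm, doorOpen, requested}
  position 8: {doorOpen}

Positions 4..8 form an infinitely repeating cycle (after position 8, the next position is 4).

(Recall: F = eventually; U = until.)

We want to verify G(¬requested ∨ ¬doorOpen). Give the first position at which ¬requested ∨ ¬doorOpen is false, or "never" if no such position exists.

7

Check ¬requested ∨ ¬doorOpen at each position in order: 0 ✓, 1 ✓, 2 ✓, 3 ✓, 4 ✓, 5 ✓, 6 ✓.
At position 7 the labels are {alarm, doorOpen, requested}, so ¬requested ∨ ¬doorOpen is false there. This is the first violation.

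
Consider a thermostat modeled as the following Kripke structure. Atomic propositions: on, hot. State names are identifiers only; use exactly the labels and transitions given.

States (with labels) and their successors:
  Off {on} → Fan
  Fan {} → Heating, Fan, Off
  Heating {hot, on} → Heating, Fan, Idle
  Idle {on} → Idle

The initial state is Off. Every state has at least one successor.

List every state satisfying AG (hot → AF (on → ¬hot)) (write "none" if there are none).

States satisfying hot → AF (on → ¬hot): {Off, Fan, Idle}.
States satisfying AG (hot → AF (on → ¬hot)): {Idle}.

{Idle}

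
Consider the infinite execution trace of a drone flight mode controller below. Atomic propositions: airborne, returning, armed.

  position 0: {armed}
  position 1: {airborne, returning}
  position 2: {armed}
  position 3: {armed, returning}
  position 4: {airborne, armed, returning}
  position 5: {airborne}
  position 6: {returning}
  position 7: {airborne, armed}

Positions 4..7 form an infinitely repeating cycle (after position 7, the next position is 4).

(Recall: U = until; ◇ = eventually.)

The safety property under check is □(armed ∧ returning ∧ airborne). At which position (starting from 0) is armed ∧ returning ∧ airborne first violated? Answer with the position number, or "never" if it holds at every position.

At position 0 the labels are {armed}, so armed ∧ returning ∧ airborne is false there. This is the first violation.

0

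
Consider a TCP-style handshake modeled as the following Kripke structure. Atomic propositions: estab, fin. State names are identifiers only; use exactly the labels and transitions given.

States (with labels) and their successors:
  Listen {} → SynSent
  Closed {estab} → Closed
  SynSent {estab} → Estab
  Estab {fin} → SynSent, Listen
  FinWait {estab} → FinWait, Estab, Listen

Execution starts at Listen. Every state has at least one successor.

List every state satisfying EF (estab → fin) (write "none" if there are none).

States satisfying estab → fin: {Listen, Estab}.
States satisfying EF (estab → fin): {Listen, SynSent, Estab, FinWait}.

{Listen, SynSent, Estab, FinWait}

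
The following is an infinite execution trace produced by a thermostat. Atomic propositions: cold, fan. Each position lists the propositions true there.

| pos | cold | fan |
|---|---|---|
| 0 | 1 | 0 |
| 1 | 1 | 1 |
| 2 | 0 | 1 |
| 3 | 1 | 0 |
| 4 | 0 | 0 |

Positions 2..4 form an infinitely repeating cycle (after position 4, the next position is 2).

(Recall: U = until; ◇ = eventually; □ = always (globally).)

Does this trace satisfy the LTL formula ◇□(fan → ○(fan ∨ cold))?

□(fan → ○(fan ∨ cold)) holds at position 0, which is reachable from 0, so ◇□(fan → ○(fan ∨ cold)) holds.

Satisfied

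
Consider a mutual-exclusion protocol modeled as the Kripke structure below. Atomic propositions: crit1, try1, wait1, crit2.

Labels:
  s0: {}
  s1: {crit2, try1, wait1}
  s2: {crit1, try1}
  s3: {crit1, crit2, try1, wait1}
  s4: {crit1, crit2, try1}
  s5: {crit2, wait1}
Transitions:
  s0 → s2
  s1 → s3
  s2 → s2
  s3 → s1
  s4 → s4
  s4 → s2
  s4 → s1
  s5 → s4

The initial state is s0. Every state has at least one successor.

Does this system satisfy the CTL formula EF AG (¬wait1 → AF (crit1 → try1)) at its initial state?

Satisfied

States satisfying AG (¬wait1 → AF (crit1 → try1)): {s0, s1, s2, s3, s4, s5}.
States satisfying EF AG (¬wait1 → AF (crit1 → try1)): {s0, s1, s2, s3, s4, s5}.
Some path from s0 reaches a state where AG (¬wait1 → AF (crit1 → try1)) holds.
s0 ∈ Sat(EF AG (¬wait1 → AF (crit1 → try1))).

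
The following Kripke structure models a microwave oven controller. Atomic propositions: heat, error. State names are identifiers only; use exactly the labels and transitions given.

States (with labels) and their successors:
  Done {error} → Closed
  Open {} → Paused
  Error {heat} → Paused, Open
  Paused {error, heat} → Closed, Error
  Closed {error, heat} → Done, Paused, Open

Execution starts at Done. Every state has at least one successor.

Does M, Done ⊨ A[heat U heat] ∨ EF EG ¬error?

No

States satisfying heat: {Error, Paused, Closed}.
States satisfying A[heat U heat]: {Error, Paused, Closed}.
States satisfying EG ¬error: ∅.
States satisfying EF EG ¬error: ∅.
States satisfying A[heat U heat] ∨ EF EG ¬error: {Error, Paused, Closed}.
Done ∉ Sat(A[heat U heat] ∨ EF EG ¬error).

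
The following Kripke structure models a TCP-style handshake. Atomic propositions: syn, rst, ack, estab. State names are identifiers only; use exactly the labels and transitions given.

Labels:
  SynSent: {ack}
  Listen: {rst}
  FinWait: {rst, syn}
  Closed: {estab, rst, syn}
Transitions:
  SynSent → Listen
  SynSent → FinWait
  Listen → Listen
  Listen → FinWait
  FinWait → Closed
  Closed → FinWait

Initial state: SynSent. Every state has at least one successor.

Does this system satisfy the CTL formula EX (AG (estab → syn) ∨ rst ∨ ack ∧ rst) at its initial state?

Holds

States satisfying AG (estab → syn) ∨ rst ∨ ack ∧ rst: {SynSent, Listen, FinWait, Closed}.
States satisfying EX (AG (estab → syn) ∨ rst ∨ ack ∧ rst): {SynSent, Listen, FinWait, Closed}.
SynSent ∈ Sat(EX (AG (estab → syn) ∨ rst ∨ ack ∧ rst)).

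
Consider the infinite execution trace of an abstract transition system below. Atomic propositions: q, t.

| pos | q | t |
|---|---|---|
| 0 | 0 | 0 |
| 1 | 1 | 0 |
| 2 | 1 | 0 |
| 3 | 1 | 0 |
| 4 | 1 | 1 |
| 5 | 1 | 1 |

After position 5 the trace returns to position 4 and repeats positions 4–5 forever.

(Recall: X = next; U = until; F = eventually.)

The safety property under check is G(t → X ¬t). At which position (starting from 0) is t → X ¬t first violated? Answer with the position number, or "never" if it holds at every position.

Check t → X ¬t at each position in order: 0 ✓, 1 ✓, 2 ✓, 3 ✓.
At position 4 the labels are {q, t} and the next position 5 has {q, t}, so t → X ¬t is false there. This is the first violation.

4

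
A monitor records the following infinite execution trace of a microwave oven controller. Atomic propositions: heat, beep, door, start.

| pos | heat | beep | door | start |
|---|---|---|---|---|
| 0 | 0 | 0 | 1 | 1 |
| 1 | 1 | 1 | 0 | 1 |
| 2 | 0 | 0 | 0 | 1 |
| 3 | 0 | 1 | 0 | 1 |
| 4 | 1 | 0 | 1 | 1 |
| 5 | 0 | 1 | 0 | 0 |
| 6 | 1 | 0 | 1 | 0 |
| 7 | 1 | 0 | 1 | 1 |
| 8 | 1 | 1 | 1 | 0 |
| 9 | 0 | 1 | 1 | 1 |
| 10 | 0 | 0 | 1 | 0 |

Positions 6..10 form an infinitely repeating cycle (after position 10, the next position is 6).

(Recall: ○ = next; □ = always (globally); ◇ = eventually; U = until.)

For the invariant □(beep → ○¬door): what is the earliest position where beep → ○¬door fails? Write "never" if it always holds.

Check beep → ○¬door at each position in order: 0 ✓, 1 ✓, 2 ✓.
At position 3 the labels are {beep, start} and the next position 4 has {door, heat, start}, so beep → ○¬door is false there. This is the first violation.

3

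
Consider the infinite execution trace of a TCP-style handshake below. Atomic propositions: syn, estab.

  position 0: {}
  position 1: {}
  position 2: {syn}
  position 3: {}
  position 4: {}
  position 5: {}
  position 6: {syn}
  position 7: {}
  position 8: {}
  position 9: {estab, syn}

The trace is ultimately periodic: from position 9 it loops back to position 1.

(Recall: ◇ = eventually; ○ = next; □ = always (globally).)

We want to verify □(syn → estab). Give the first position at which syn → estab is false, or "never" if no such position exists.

Check syn → estab at each position in order: 0 ✓, 1 ✓.
At position 2 the labels are {syn}, so syn → estab is false there. This is the first violation.

2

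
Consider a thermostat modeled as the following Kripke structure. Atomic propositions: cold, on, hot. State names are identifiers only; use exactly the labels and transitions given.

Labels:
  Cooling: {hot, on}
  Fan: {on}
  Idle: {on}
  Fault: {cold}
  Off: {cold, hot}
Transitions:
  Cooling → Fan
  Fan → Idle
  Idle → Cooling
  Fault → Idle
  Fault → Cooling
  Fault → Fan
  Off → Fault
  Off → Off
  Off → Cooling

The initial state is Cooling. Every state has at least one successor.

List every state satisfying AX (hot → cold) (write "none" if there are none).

{Cooling, Fan}

States satisfying hot → cold: {Fan, Idle, Fault, Off}.
States satisfying AX (hot → cold): {Cooling, Fan}.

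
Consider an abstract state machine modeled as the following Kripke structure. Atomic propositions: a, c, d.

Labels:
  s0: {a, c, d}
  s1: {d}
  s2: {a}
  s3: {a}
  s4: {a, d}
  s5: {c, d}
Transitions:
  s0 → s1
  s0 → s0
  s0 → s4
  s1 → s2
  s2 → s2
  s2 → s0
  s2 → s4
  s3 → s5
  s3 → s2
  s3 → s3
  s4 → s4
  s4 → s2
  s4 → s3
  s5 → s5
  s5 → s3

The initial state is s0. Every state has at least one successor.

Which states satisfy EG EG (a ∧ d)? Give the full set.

{s0, s4}

States satisfying EG (a ∧ d): {s0, s4}.
States satisfying EG EG (a ∧ d): {s0, s4}.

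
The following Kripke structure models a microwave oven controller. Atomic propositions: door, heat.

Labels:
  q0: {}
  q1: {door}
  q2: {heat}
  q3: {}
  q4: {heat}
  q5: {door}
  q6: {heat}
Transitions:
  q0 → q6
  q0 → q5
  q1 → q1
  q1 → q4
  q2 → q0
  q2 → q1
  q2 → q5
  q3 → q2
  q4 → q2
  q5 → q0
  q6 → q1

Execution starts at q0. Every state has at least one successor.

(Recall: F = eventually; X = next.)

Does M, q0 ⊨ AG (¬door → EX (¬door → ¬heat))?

States satisfying ¬door → EX (¬door → ¬heat): {q0, q1, q2, q5, q6}.
States satisfying AG (¬door → EX (¬door → ¬heat)): ∅.
q4 is reachable from q0 and violates ¬door → EX (¬door → ¬heat), so AG fails at q0.
q0 ∉ Sat(AG (¬door → EX (¬door → ¬heat))).

Does not hold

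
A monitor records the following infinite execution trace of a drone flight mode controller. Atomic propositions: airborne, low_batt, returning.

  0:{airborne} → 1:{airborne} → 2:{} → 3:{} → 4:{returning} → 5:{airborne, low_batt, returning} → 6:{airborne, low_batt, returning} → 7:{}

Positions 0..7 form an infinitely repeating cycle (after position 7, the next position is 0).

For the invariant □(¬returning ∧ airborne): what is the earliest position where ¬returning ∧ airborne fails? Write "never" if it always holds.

Check ¬returning ∧ airborne at each position in order: 0 ✓, 1 ✓.
At position 2 the labels are {}, so ¬returning ∧ airborne is false there. This is the first violation.

2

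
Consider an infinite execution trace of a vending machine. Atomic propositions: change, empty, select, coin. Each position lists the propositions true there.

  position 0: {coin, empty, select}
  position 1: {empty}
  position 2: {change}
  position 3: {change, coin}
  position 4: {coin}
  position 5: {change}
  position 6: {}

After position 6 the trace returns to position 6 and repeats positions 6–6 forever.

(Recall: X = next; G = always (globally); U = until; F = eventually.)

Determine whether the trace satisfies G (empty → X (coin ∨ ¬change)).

empty → X (coin ∨ ¬change) must hold at every position from 0 onward. It fails at position 1, so G (empty → X (coin ∨ ¬change)) is false.
Positions where empty holds: 0, 1.
Check X (coin ∨ ¬change) at each: 0→ok, 1→fails.

Does not hold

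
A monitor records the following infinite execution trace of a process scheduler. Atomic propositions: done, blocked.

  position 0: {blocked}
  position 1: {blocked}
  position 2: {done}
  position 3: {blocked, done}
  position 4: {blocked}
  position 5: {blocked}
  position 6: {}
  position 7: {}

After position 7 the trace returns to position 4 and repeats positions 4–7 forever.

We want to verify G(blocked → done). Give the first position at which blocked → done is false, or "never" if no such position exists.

At position 0 the labels are {blocked}, so blocked → done is false there. This is the first violation.

0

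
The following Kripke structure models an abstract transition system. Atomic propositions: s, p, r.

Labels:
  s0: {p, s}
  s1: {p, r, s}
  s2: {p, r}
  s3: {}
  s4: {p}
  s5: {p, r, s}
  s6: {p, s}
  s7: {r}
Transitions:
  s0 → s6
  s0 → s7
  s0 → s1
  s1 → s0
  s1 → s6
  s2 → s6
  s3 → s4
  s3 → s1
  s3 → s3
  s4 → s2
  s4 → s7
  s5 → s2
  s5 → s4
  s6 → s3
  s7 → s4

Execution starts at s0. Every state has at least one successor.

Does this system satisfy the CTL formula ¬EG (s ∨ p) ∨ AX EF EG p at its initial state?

Holds

States satisfying s ∨ p: {s0, s1, s2, s4, s5, s6}.
States satisfying EG (s ∨ p): {s0, s1}.
States satisfying ¬EG (s ∨ p): {s2, s3, s4, s5, s6, s7}.
States satisfying EF EG p: {s0, s1, s2, s3, s4, s5, s6, s7}.
States satisfying AX EF EG p: {s0, s1, s2, s3, s4, s5, s6, s7}.
States satisfying ¬EG (s ∨ p) ∨ AX EF EG p: {s0, s1, s2, s3, s4, s5, s6, s7}.
s0 ∈ Sat(¬EG (s ∨ p) ∨ AX EF EG p).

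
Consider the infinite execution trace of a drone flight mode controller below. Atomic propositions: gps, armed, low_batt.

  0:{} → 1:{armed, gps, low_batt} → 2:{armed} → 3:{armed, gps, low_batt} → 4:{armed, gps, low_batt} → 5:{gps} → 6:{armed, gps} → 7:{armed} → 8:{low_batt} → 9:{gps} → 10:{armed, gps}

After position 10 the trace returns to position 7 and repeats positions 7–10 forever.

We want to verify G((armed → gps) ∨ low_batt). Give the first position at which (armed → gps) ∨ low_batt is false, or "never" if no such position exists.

Check (armed → gps) ∨ low_batt at each position in order: 0 ✓, 1 ✓.
At position 2 the labels are {armed}, so (armed → gps) ∨ low_batt is false there. This is the first violation.

2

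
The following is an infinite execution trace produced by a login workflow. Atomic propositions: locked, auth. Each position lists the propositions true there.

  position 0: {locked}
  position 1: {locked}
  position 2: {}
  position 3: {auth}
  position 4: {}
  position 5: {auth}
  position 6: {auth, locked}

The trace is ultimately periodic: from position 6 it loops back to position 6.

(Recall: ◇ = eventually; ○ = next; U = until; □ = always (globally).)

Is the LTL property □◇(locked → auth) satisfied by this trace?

◇(locked → auth) holds at every position 0..6, and those are all positions ever visited, so □◇(locked → auth) holds.

Satisfied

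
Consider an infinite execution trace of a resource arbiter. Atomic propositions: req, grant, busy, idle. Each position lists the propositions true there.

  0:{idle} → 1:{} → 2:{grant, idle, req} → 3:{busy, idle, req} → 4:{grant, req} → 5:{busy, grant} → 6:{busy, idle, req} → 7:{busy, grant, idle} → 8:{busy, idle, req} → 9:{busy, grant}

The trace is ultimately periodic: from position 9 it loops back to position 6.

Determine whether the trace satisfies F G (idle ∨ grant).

Satisfied

G (idle ∨ grant) holds at position 2, which is reachable from 0, so F G (idle ∨ grant) holds.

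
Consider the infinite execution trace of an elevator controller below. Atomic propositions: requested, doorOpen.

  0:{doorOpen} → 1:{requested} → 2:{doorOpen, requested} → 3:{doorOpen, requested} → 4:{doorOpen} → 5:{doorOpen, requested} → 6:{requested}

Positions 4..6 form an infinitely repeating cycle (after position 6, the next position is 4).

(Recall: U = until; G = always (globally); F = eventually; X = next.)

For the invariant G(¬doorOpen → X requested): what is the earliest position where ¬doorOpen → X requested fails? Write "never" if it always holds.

Check ¬doorOpen → X requested at each position in order: 0 ✓, 1 ✓, 2 ✓, 3 ✓, 4 ✓, 5 ✓.
At position 6 the labels are {requested} and the next position 4 has {doorOpen}, so ¬doorOpen → X requested is false there. This is the first violation.

6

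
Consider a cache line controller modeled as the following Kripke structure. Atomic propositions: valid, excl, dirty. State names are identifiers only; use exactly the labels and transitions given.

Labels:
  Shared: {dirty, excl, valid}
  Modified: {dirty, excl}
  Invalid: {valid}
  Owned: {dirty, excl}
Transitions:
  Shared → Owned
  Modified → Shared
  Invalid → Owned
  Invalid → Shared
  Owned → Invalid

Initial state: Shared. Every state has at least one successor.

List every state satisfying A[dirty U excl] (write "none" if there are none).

States satisfying dirty: {Shared, Modified, Owned}.
States satisfying excl: {Shared, Modified, Owned}.
States satisfying A[dirty U excl]: {Shared, Modified, Owned}.

{Shared, Modified, Owned}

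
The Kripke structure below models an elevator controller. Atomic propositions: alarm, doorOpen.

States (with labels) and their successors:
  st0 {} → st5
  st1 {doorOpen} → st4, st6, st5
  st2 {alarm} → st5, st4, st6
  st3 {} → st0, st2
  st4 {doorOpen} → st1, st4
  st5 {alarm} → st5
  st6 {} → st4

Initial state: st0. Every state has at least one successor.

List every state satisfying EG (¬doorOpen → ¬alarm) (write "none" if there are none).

{st1, st4, st6}

States satisfying ¬doorOpen → ¬alarm: {st0, st1, st3, st4, st6}.
States satisfying EG (¬doorOpen → ¬alarm): {st1, st4, st6}.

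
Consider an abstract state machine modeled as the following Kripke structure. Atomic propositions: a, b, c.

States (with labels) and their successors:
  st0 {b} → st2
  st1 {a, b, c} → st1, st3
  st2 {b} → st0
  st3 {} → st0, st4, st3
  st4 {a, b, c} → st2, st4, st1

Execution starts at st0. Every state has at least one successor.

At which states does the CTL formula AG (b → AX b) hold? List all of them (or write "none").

{st0, st2}

States satisfying b → AX b: {st0, st2, st3, st4}.
States satisfying AG (b → AX b): {st0, st2}.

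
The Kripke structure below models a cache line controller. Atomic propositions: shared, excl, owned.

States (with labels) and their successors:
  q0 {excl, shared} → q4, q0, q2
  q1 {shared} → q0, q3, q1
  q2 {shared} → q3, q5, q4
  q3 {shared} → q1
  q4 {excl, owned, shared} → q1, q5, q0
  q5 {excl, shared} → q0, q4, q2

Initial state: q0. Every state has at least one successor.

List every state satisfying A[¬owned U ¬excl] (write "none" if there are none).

{q1, q2, q3}

States satisfying ¬owned: {q0, q1, q2, q3, q5}.
States satisfying ¬excl: {q1, q2, q3}.
States satisfying A[¬owned U ¬excl]: {q1, q2, q3}.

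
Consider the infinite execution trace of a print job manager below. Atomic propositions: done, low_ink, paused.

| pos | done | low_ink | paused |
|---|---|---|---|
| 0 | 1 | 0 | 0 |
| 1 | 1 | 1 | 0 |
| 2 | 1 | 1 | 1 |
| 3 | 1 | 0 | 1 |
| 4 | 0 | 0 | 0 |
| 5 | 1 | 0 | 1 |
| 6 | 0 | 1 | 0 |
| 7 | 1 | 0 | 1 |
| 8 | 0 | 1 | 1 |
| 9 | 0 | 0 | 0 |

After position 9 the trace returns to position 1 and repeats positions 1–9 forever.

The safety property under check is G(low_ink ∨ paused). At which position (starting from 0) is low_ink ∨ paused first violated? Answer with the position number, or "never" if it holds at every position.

0

At position 0 the labels are {done}, so low_ink ∨ paused is false there. This is the first violation.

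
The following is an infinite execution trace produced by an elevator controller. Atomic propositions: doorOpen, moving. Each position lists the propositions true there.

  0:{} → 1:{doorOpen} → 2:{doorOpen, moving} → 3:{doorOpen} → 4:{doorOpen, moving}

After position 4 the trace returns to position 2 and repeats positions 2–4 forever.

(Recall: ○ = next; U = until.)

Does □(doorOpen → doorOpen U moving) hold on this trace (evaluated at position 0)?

Yes

doorOpen → doorOpen U moving holds at every position 0..4, and those are all positions ever visited, so □(doorOpen → doorOpen U moving) holds.
Positions where doorOpen holds: 1, 2, 3, 4.
Check doorOpen U moving at each: 1→ok, 2→ok, 3→ok, 4→ok.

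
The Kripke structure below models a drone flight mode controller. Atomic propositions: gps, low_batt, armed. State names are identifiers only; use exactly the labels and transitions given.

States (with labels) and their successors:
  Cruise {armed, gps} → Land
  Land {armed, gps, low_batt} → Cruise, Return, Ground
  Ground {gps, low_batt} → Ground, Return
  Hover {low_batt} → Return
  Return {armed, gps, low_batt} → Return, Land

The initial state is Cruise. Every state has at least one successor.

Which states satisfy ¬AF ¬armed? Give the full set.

{Cruise, Land, Return}

States satisfying ¬armed: {Ground, Hover}.
States satisfying AF ¬armed: {Ground, Hover}.
States satisfying ¬AF ¬armed: {Cruise, Land, Return}.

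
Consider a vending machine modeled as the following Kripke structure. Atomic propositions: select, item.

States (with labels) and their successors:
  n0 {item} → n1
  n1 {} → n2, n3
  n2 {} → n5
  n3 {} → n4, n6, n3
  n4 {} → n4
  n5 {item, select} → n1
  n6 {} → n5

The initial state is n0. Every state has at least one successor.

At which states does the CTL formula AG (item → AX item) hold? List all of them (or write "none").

States satisfying item → AX item: {n1, n2, n3, n4, n6}.
States satisfying AG (item → AX item): {n4}.

{n4}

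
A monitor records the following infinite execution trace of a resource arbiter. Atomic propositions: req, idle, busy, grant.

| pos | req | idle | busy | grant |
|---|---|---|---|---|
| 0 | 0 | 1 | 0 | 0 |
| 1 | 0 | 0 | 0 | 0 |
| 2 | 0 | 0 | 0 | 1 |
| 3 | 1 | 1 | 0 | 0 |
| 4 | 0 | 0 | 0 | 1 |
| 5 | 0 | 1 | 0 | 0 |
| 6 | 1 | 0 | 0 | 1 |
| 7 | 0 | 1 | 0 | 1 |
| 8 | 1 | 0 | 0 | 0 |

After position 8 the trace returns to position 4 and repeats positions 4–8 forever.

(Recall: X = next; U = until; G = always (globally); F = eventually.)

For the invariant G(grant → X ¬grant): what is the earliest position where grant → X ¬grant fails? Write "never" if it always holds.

6

Check grant → X ¬grant at each position in order: 0 ✓, 1 ✓, 2 ✓, 3 ✓, 4 ✓, 5 ✓.
At position 6 the labels are {grant, req} and the next position 7 has {grant, idle}, so grant → X ¬grant is false there. This is the first violation.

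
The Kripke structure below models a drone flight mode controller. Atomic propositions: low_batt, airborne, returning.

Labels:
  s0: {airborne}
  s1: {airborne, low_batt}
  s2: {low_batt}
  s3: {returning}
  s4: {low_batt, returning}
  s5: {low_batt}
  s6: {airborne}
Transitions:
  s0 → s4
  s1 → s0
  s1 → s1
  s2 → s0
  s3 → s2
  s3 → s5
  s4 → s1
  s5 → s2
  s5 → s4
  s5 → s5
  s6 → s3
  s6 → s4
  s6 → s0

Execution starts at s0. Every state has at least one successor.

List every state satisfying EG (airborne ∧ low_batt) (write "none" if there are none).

States satisfying airborne ∧ low_batt: {s1}.
States satisfying EG (airborne ∧ low_batt): {s1}.

{s1}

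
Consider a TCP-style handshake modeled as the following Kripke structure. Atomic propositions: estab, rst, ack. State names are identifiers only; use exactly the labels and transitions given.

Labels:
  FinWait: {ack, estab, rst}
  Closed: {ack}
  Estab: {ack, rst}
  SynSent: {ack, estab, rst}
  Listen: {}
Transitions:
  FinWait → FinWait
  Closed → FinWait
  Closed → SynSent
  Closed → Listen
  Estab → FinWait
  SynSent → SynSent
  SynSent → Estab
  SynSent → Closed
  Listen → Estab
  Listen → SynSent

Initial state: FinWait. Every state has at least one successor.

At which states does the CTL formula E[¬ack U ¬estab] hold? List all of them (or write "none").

States satisfying ¬ack: {Listen}.
States satisfying ¬estab: {Closed, Estab, Listen}.
States satisfying E[¬ack U ¬estab]: {Closed, Estab, Listen}.

{Closed, Estab, Listen}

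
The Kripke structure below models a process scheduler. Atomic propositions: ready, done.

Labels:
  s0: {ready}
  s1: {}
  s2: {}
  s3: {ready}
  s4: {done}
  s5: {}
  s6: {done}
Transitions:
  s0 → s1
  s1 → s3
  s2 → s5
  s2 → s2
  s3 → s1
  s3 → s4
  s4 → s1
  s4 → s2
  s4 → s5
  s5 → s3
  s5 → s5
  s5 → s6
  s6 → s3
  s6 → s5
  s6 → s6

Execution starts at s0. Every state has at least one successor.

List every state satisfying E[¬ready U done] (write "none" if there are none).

States satisfying ¬ready: {s1, s2, s4, s5, s6}.
States satisfying done: {s4, s6}.
States satisfying E[¬ready U done]: {s2, s4, s5, s6}.

{s2, s4, s5, s6}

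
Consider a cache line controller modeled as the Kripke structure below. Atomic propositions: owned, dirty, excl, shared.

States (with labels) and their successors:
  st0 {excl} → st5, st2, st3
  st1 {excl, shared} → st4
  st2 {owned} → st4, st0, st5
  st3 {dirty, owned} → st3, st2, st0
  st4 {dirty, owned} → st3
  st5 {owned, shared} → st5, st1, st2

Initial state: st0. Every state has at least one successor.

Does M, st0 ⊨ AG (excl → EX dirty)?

States satisfying excl → EX dirty: {st0, st1, st2, st3, st4, st5}.
States satisfying AG (excl → EX dirty): {st0, st1, st2, st3, st4, st5}.
Every state reachable from st0 satisfies excl → EX dirty.
st0 ∈ Sat(AG (excl → EX dirty)).

Holds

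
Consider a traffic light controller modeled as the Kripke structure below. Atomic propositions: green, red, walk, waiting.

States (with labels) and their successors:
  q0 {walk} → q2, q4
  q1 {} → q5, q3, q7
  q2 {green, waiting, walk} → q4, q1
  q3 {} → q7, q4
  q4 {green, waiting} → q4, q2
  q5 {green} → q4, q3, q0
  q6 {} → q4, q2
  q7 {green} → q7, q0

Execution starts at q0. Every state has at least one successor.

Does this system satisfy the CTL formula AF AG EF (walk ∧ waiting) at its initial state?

States satisfying AG EF (walk ∧ waiting): {q0, q1, q2, q3, q4, q5, q6, q7}.
States satisfying AF AG EF (walk ∧ waiting): {q0, q1, q2, q3, q4, q5, q6, q7}.
q0 ∈ Sat(AF AG EF (walk ∧ waiting)).

Yes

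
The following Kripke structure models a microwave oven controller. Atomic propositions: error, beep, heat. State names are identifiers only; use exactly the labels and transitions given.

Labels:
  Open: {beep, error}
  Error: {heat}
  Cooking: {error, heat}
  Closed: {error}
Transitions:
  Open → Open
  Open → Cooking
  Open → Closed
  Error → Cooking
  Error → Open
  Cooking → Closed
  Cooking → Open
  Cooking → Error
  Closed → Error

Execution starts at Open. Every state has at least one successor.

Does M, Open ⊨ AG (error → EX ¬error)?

States satisfying error → EX ¬error: {Error, Cooking, Closed}.
States satisfying AG (error → EX ¬error): ∅.
Open is reachable from Open and violates error → EX ¬error, so AG fails at Open.
Open ∉ Sat(AG (error → EX ¬error)).

Violated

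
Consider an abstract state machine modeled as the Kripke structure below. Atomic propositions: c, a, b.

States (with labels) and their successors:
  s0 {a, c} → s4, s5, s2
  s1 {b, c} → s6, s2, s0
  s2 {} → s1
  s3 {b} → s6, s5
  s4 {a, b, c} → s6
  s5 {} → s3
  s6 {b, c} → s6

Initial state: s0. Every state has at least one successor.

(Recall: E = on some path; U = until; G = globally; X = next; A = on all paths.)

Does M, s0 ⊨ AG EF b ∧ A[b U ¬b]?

States satisfying EF b: {s0, s1, s2, s3, s4, s5, s6}.
States satisfying AG EF b: {s0, s1, s2, s3, s4, s5, s6}.
States satisfying b: {s1, s3, s4, s6}.
States satisfying ¬b: {s0, s2, s5}.
States satisfying A[b U ¬b]: {s0, s2, s5}.
States satisfying AG EF b ∧ A[b U ¬b]: {s0, s2, s5}.
s0 ∈ Sat(AG EF b ∧ A[b U ¬b]).

Yes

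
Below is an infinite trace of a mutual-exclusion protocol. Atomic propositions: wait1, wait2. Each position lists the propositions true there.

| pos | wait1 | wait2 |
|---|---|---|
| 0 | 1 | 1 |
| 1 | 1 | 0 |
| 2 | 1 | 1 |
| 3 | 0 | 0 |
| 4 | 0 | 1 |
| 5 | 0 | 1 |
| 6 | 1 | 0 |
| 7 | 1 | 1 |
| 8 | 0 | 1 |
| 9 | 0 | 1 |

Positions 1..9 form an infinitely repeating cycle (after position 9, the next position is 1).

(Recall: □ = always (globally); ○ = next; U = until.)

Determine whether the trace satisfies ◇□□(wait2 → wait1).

□□(wait2 → wait1) is false at every position 0..9, so it never becomes true and ◇□□(wait2 → wait1) fails.

Does not hold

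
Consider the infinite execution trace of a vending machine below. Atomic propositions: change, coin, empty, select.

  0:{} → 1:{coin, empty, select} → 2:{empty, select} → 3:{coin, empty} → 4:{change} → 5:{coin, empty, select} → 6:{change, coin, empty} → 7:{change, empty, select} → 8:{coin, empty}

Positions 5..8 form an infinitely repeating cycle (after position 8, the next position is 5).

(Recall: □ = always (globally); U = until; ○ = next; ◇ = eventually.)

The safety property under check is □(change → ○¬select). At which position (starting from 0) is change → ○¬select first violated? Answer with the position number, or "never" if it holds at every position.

Check change → ○¬select at each position in order: 0 ✓, 1 ✓, 2 ✓, 3 ✓.
At position 4 the labels are {change} and the next position 5 has {coin, empty, select}, so change → ○¬select is false there. This is the first violation.

4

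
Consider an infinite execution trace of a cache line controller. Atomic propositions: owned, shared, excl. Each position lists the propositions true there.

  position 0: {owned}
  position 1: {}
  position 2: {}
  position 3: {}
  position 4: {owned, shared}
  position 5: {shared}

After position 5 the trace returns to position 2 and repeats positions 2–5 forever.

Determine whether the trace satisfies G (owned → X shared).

owned → X shared must hold at every position from 0 onward. It fails at position 0, so G (owned → X shared) is false.
Positions where owned holds: 0, 4.
Check X shared at each: 0→fails, 4→ok.

No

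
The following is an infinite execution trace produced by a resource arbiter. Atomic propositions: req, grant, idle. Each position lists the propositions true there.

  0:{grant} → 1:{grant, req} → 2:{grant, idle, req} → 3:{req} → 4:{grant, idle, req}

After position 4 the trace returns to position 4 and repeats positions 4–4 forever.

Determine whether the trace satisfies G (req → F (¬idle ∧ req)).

req → F (¬idle ∧ req) must hold at every position from 0 onward. It fails at position 4, so G (req → F (¬idle ∧ req)) is false.
Positions where req holds: 1, 2, 3, 4.
Check F (¬idle ∧ req) at each: 1→ok, 2→ok, 3→ok, 4→fails.

Does not hold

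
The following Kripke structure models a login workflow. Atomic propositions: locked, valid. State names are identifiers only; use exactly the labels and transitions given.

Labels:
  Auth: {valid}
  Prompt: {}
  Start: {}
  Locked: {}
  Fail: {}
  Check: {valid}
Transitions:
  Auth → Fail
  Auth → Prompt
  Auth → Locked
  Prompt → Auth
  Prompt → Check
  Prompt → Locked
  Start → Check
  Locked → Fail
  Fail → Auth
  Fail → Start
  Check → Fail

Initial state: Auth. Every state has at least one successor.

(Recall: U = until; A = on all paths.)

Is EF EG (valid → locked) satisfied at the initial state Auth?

Violated

States satisfying EG (valid → locked): ∅.
States satisfying EF EG (valid → locked): ∅.
No suitable path/successor from Auth witnesses the formula.
Auth ∉ Sat(EF EG (valid → locked)).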